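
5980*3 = 17940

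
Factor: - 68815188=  - 2^2*3^2*13^1*19^1*71^1*109^1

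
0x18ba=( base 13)2b5c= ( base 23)bm5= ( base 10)6330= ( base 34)5g6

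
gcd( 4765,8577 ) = 953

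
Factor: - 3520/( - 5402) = 2^5*5^1*11^1*37^( - 1 )*73^( - 1 )  =  1760/2701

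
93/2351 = 93/2351 = 0.04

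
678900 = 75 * 9052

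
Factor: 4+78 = 82 = 2^1*41^1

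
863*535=461705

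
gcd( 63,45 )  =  9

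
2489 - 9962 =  -7473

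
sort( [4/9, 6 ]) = [4/9, 6 ] 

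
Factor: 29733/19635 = 53/35 = 5^ ( - 1)*7^( - 1) * 53^1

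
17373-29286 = -11913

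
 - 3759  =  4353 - 8112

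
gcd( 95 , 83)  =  1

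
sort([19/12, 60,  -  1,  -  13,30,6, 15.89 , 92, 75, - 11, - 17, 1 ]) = [-17 ,-13,-11, - 1, 1, 19/12, 6, 15.89,  30,60, 75, 92 ]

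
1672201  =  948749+723452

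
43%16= 11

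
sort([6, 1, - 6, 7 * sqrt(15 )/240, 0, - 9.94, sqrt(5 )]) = [ - 9.94,-6, 0, 7*sqrt( 15 ) /240, 1 , sqrt(5), 6 ]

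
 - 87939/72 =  - 9771/8= - 1221.38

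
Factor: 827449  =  7^1 * 43^1 * 2749^1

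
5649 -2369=3280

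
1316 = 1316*1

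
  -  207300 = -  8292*25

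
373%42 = 37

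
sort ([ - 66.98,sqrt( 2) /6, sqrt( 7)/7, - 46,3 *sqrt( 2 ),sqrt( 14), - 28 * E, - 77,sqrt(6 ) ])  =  [ - 77,  -  28*E,-66.98,-46,sqrt( 2 )/6, sqrt( 7) /7,sqrt( 6), sqrt( 14),3*sqrt( 2 ) ]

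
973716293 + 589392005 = 1563108298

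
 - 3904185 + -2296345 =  - 6200530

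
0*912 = 0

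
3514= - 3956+7470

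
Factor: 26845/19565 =43^( - 1 )*59^1 = 59/43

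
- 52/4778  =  -26/2389 = - 0.01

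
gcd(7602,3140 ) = 2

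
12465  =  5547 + 6918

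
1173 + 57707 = 58880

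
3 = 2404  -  2401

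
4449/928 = 4 + 737/928 = 4.79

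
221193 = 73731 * 3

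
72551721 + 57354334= 129906055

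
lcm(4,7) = 28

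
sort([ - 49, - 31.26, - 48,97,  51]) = [-49,-48 , - 31.26,51, 97] 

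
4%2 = 0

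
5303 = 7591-2288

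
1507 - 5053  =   - 3546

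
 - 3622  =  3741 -7363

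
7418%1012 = 334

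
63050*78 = 4917900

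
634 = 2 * 317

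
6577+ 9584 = 16161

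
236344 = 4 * 59086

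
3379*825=2787675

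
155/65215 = 31/13043 = 0.00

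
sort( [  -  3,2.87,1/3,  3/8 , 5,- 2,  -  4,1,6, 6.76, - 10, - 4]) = [ - 10, - 4, - 4, - 3 , - 2, 1/3, 3/8,1,2.87,5,  6,6.76 ] 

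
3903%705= 378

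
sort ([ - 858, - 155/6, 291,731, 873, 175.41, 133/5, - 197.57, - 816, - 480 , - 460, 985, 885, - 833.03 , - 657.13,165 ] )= [ - 858, - 833.03, - 816,  -  657.13,-480, - 460, - 197.57,-155/6, 133/5,  165, 175.41,291,731, 873,885, 985]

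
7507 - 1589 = 5918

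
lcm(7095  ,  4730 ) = 14190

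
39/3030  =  13/1010 = 0.01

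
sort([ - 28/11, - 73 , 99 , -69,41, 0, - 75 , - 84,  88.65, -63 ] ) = [ - 84, - 75, - 73, -69,  -  63,-28/11 , 0 , 41, 88.65 , 99 ]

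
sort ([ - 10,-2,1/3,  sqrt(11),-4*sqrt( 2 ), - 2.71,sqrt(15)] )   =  [ - 10, - 4*sqrt( 2), - 2.71 , - 2,1/3,sqrt( 11 ),sqrt( 15 )] 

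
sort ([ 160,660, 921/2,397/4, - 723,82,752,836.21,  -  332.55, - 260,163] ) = [ - 723,-332.55 ,  -  260 , 82,397/4,160,163,921/2 , 660,  752,  836.21]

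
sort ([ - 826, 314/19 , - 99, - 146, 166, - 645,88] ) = [ - 826, - 645,- 146,  -  99, 314/19,88, 166 ] 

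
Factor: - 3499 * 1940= -6788060  =  -2^2*5^1*97^1*3499^1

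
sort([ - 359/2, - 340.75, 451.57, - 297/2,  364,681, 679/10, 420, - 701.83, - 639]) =[- 701.83, - 639, - 340.75,-359/2,-297/2, 679/10,364, 420,451.57, 681]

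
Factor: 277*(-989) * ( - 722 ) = 197794066 = 2^1*19^2 * 23^1*43^1*277^1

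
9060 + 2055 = 11115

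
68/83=68/83= 0.82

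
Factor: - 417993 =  - 3^1*277^1*503^1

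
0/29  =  0 = 0.00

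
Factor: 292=2^2*73^1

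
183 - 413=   -  230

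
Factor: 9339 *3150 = 29417850 = 2^1*3^3 * 5^2*7^1*11^1*283^1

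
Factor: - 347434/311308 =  - 2^( - 1 )*19^1*41^1*349^( - 1)= - 779/698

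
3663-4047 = -384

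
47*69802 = 3280694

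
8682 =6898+1784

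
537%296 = 241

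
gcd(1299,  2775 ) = 3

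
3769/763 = 4 + 717/763 = 4.94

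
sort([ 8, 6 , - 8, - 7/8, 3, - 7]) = [ - 8, - 7,-7/8, 3 , 6, 8 ]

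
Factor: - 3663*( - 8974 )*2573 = 84579043626 = 2^1*3^2*7^1*11^1 * 31^1*37^1 * 83^1*641^1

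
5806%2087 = 1632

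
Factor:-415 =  - 5^1*83^1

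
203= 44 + 159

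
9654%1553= 336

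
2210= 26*85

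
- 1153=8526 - 9679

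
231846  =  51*4546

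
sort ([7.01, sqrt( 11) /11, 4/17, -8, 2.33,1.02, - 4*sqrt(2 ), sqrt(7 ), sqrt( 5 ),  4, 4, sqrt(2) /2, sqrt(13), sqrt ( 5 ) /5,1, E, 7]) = [-8, - 4 * sqrt(2),4/17, sqrt(11)/11, sqrt(5 ) /5,sqrt ( 2 ) /2  ,  1, 1.02 , sqrt( 5),2.33,sqrt( 7), E,  sqrt (13), 4,  4, 7,7.01 ]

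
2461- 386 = 2075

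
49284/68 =12321/17 = 724.76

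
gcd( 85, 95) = 5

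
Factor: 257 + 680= 937 = 937^1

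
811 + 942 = 1753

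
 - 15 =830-845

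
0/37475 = 0 = 0.00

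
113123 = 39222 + 73901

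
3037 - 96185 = - 93148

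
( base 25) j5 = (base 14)264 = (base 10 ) 480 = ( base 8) 740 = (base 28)H4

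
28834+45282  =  74116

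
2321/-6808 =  - 2321/6808= - 0.34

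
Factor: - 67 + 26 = - 41 = - 41^1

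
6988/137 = 6988/137=   51.01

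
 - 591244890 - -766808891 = 175564001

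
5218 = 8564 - 3346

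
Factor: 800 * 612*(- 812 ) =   -  2^9*3^2*5^2*7^1 * 17^1*29^1 = - 397555200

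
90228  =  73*1236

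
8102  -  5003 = 3099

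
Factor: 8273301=3^1 * 2757767^1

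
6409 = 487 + 5922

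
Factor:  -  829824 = - 2^7*3^1*2161^1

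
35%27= 8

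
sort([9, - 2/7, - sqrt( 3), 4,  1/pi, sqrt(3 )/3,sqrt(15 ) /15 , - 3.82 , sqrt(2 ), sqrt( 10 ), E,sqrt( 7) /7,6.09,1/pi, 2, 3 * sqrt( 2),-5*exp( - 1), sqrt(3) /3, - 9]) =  [ - 9, - 3.82,- 5 *exp(-1), - sqrt( 3), - 2/7, sqrt( 15) /15 , 1/pi,1/pi, sqrt(7 ) /7, sqrt(3 ) /3,sqrt( 3) /3, sqrt(2), 2, E, sqrt(10 ), 4, 3*sqrt (2),6.09, 9 ] 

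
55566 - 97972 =-42406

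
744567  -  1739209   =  -994642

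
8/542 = 4/271 = 0.01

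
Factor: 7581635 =5^1*83^1*18269^1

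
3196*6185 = 19767260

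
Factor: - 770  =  -2^1*5^1 *7^1*11^1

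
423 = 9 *47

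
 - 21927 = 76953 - 98880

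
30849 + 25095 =55944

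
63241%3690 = 511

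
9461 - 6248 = 3213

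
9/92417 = 9/92417 = 0.00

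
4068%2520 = 1548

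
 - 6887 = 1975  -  8862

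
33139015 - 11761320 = 21377695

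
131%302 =131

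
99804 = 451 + 99353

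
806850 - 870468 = - 63618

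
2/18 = 1/9=0.11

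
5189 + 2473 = 7662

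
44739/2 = 22369+1/2= 22369.50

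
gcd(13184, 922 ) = 2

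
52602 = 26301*2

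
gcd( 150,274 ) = 2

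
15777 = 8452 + 7325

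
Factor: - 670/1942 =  - 5^1* 67^1*971^ (  -  1) = - 335/971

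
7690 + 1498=9188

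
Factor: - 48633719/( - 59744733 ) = 3^( - 1)*17^1*73^ ( - 1 )*272807^( - 1)* 2860807^1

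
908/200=227/50 = 4.54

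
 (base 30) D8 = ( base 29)dl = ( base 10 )398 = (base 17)167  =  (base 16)18e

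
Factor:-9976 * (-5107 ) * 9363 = 477020805816 = 2^3*3^1* 29^1*43^1 *3121^1*5107^1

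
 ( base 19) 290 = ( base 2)1101111101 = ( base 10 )893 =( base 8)1575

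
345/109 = 3 + 18/109 = 3.17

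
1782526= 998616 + 783910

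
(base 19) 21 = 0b100111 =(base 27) 1c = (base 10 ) 39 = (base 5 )124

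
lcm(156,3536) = 10608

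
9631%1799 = 636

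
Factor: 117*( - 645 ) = -3^3*5^1 * 13^1*43^1=-75465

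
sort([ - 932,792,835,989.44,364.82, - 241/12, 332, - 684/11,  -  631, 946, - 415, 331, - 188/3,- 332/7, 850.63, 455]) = [-932, - 631, - 415,-188/3, - 684/11 ,  -  332/7,-241/12,331,332, 364.82, 455,792,835,850.63,946,989.44]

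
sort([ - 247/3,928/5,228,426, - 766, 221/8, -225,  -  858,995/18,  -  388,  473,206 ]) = [ - 858, - 766, - 388, - 225, - 247/3,221/8,  995/18,928/5,206 , 228,426,473 ]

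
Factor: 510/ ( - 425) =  - 6/5=- 2^1*3^1*5^( - 1)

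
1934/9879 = 1934/9879 = 0.20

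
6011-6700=-689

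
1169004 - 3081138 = - 1912134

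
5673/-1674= - 4 + 11/18=-3.39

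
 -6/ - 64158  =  1/10693= 0.00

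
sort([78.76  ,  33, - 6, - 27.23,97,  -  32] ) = [ - 32, - 27.23, - 6,33, 78.76,97 ] 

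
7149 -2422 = 4727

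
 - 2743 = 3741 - 6484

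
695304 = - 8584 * ( - 81 )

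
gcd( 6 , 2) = 2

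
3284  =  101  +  3183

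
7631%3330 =971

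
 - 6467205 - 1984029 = -8451234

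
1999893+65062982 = 67062875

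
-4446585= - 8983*495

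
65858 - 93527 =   -  27669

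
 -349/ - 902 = 349/902= 0.39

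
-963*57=-54891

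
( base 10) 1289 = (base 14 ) 681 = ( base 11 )a72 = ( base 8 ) 2411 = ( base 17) 47e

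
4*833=3332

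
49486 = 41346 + 8140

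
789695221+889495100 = 1679190321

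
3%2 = 1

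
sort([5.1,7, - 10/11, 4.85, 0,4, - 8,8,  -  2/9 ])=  [ - 8,  -  10/11,  -  2/9 , 0,4,4.85,5.1,7,8]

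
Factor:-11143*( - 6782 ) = 75571826 = 2^1*11^1 * 1013^1*3391^1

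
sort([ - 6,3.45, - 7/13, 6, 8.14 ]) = [ - 6 , - 7/13,3.45, 6, 8.14 ]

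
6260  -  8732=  - 2472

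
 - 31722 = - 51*622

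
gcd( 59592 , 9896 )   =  8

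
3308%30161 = 3308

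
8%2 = 0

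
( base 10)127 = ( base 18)71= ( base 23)5c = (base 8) 177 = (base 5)1002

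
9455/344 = 9455/344 = 27.49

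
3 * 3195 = 9585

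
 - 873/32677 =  - 873/32677 = - 0.03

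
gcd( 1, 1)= 1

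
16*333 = 5328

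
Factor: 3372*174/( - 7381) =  - 586728/7381 =- 2^3*3^2 * 11^(  -  2)*29^1*61^ ( - 1)*281^1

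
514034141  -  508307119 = 5727022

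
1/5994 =1/5994 = 0.00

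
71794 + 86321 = 158115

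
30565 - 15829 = 14736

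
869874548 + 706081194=1575955742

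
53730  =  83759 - 30029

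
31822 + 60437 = 92259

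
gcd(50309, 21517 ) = 1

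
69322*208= 14418976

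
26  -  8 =18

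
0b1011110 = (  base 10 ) 94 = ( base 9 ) 114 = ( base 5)334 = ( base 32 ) 2U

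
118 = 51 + 67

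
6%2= 0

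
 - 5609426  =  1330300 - 6939726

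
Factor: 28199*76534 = 2158182266= 2^1*17^1*163^1*173^1*2251^1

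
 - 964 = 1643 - 2607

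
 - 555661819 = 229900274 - 785562093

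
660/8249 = 660/8249 = 0.08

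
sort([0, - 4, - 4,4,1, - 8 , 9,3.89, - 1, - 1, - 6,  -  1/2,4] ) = [ - 8, - 6,-4,-4, - 1, - 1, - 1/2,  0,1,3.89, 4, 4,  9 ] 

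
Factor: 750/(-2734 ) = - 3^1 * 5^3 *1367^(-1) =-375/1367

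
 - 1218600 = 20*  ( - 60930)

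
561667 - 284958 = 276709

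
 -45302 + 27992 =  - 17310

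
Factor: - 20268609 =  - 3^1*43^1*47^1*3343^1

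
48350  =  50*967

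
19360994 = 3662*5287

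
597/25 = 23 + 22/25=23.88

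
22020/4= 5505=5505.00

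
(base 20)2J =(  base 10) 59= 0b111011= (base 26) 27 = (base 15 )3E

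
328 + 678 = 1006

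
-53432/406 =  - 26716/203 = -  131.61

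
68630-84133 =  - 15503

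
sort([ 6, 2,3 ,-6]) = [ - 6,  2,  3, 6 ] 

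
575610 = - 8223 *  ( - 70 ) 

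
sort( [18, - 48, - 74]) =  [-74,-48, 18]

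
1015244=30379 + 984865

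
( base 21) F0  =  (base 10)315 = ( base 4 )10323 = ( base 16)13b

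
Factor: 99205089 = 3^1*33068363^1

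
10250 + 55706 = 65956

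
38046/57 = 12682/19 = 667.47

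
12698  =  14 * 907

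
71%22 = 5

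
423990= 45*9422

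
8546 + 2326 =10872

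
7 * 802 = 5614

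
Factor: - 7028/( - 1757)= 4 = 2^2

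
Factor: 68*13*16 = 2^6*13^1*17^1= 14144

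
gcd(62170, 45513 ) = 1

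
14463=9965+4498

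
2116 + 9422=11538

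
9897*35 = 346395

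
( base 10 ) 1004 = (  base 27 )1a5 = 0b1111101100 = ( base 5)13004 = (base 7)2633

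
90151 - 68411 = 21740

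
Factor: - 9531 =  - 3^3*353^1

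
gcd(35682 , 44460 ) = 114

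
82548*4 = 330192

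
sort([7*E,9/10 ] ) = [9/10, 7*E ]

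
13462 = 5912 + 7550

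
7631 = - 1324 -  - 8955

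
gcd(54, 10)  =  2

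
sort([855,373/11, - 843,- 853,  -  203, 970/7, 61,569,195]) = [ - 853, - 843, - 203, 373/11, 61, 970/7,195,569, 855]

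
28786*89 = 2561954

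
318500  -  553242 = -234742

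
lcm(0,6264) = 0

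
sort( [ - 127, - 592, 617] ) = [ - 592 , - 127, 617 ]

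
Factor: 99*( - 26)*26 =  - 2^2*3^2*11^1 * 13^2= -66924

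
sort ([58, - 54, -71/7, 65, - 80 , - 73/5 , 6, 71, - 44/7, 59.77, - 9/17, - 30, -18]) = [  -  80,- 54, - 30, - 18 , - 73/5,-71/7, - 44/7, - 9/17, 6 , 58,  59.77,  65,71]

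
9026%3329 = 2368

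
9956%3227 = 275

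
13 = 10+3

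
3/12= 1/4  =  0.25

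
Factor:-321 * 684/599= -219564/599= - 2^2*3^3*19^1 * 107^1*599^( - 1)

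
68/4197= 68/4197 = 0.02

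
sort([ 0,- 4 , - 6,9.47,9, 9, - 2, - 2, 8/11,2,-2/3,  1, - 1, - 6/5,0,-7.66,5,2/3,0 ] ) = [ - 7.66, - 6,  -  4,  -  2, - 2,- 6/5, - 1, - 2/3, 0, 0,0,2/3,8/11,1, 2, 5,9,  9,9.47]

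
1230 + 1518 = 2748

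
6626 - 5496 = 1130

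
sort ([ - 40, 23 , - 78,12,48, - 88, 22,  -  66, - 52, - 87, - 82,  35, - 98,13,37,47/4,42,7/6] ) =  [ - 98, - 88, - 87, - 82, - 78, - 66, - 52, - 40,7/6, 47/4, 12, 13,22, 23, 35,  37, 42,48]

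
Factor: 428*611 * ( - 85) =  - 22228180 =- 2^2 * 5^1* 13^1 * 17^1*47^1* 107^1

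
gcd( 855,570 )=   285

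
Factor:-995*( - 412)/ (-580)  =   - 20497/29 = -29^ ( - 1) * 103^1*199^1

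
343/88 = 343/88 = 3.90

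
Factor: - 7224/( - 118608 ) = 43/706 = 2^ (  -  1)*43^1 *353^(-1)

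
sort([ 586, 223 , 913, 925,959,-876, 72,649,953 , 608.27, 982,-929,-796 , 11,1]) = [-929,-876,-796, 1, 11, 72, 223, 586, 608.27, 649,  913, 925, 953,959, 982]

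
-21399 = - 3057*7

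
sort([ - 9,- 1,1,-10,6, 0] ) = [ - 10, - 9,  -  1, 0,1,6] 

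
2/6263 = 2/6263 = 0.00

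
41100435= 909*45215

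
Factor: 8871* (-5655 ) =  - 50165505=-3^2 * 5^1 * 13^1*29^1*2957^1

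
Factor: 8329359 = 3^1*31^1*89563^1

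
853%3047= 853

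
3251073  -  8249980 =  - 4998907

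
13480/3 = 4493 + 1/3 = 4493.33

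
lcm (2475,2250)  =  24750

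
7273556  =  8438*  862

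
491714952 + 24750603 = 516465555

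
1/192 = 1/192= 0.01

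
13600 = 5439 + 8161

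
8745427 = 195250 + 8550177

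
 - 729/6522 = -1 + 1931/2174 = - 0.11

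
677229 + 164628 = 841857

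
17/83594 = 17/83594 = 0.00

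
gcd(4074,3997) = 7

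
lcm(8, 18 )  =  72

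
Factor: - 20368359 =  - 3^2 * 11^1 *283^1* 727^1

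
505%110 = 65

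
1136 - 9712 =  - 8576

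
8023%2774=2475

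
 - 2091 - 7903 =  - 9994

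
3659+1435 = 5094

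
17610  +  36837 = 54447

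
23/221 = 23/221 = 0.10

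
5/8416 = 5/8416 = 0.00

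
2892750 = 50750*57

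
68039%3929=1246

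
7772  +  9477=17249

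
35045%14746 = 5553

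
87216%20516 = 5152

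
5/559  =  5/559 = 0.01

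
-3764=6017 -9781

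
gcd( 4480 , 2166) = 2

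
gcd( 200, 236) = 4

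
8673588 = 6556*1323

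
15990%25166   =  15990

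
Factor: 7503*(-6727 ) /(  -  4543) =3^1*11^(-1)* 31^2*41^1*59^(-1)*61^1 = 7210383/649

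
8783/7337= 8783/7337 = 1.20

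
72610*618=44872980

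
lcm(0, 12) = 0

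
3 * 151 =453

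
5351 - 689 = 4662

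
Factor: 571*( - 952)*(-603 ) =2^3*3^2*7^1*17^1*67^1*571^1 = 327785976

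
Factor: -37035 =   -  3^2*5^1*823^1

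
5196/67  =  77 + 37/67 = 77.55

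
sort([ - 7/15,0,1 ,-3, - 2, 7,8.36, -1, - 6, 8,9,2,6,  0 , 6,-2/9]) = [  -  6,  -  3 ,-2, - 1,  -  7/15, - 2/9, 0,0,  1,2,6, 6,7,8 , 8.36,9]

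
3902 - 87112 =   -  83210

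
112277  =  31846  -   - 80431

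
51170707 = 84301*607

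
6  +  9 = 15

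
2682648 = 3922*684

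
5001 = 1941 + 3060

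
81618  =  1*81618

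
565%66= 37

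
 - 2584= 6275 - 8859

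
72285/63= 1147+8/21  =  1147.38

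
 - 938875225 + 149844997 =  - 789030228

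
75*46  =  3450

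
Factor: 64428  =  2^2 * 3^1*7^1*13^1*59^1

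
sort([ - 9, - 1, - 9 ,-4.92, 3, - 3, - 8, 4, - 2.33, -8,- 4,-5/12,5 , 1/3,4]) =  [ - 9 , - 9, - 8,  -  8, - 4.92, - 4, - 3 , - 2.33, - 1, - 5/12,1/3, 3,4,4,  5]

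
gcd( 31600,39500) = 7900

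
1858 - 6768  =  - 4910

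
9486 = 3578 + 5908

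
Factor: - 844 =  - 2^2*211^1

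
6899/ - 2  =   - 3450 + 1/2 = - 3449.50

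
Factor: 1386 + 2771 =4157   =  4157^1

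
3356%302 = 34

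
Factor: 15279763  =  15279763^1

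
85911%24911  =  11178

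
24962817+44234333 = 69197150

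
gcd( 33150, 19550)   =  850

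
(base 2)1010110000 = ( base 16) 2B0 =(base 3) 221111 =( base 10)688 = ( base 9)844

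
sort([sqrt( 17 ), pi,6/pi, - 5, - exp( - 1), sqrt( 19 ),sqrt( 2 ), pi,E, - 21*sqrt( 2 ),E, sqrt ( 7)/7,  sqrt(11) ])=[ - 21* sqrt( 2 ), - 5, - exp(-1 ), sqrt( 7)/7, sqrt (2),  6/pi, E,E, pi, pi, sqrt(11),sqrt( 17 ),  sqrt(19 )]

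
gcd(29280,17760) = 480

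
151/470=151/470 = 0.32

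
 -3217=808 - 4025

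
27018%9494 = 8030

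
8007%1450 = 757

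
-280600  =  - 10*28060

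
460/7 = 65+5/7 = 65.71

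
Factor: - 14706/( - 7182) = 3^( - 1) * 7^( - 1)*43^1 =43/21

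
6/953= 6/953=0.01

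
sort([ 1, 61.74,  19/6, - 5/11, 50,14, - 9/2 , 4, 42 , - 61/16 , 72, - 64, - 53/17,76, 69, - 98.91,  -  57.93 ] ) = [ - 98.91, - 64, - 57.93, - 9/2,  -  61/16, - 53/17, - 5/11,1, 19/6 , 4,  14 , 42, 50,  61.74,  69,72,76 ]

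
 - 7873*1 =  -  7873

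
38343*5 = 191715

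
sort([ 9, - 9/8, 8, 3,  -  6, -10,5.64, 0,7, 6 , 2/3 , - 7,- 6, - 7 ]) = [  -  10, - 7, -7 ,- 6 , - 6, -9/8 , 0 , 2/3, 3 , 5.64,6,7, 8, 9]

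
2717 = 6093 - 3376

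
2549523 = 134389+2415134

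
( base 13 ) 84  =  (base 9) 130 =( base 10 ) 108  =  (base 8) 154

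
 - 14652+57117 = 42465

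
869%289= 2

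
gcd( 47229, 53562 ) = 3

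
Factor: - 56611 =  - 56611^1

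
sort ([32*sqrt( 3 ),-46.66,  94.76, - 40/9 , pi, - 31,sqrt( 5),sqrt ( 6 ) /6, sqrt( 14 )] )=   [ - 46.66, - 31 , - 40/9,sqrt( 6)/6,sqrt (5),pi,sqrt( 14 ),32 * sqrt(3 ),94.76 ]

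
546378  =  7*78054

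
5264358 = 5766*913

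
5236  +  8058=13294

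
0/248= 0 = 0.00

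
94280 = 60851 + 33429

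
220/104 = 2+3/26 = 2.12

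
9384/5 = 1876 + 4/5 = 1876.80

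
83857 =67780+16077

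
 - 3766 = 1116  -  4882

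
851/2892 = 851/2892= 0.29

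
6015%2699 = 617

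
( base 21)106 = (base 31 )ed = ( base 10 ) 447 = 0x1bf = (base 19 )14a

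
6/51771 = 2/17257 = 0.00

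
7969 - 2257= 5712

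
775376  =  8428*92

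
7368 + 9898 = 17266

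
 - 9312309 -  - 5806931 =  - 3505378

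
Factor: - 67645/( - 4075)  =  83/5 = 5^( - 1)*83^1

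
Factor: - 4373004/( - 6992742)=2^1 * 631^( - 1)*1847^(-1)*364417^1 = 728834/1165457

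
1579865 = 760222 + 819643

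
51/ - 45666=-1 + 15205/15222 =- 0.00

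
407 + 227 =634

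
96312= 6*16052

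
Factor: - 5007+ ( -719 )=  - 2^1* 7^1*409^1= - 5726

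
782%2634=782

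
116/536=29/134=0.22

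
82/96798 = 41/48399 = 0.00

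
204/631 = 204/631 = 0.32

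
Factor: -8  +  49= 41 = 41^1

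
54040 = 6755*8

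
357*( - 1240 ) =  - 442680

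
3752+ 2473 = 6225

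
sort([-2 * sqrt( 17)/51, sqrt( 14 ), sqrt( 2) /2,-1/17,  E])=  [ - 2*sqrt (17)/51, - 1/17, sqrt( 2) /2,E,sqrt(14 )] 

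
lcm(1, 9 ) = 9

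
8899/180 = 49 + 79/180 = 49.44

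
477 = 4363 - 3886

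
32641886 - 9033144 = 23608742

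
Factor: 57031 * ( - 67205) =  - 3832768355 = - 5^1*13^1*41^1*107^1*13441^1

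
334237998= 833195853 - 498957855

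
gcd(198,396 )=198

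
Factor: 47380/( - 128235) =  - 92/249 = - 2^2*3^ ( - 1) * 23^1*83^( - 1) 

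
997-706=291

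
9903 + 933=10836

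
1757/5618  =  1757/5618=   0.31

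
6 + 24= 30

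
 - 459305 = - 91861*5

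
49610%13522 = 9044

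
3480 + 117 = 3597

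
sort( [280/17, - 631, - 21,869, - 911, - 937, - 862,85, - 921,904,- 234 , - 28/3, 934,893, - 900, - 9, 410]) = [ - 937 , - 921, - 911, - 900, - 862, - 631, - 234, - 21, - 28/3, - 9,280/17,85 , 410,869,893,904,934]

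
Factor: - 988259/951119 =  - 13^( - 1 )* 23^(-1)*179^1*3181^( - 1)*5521^1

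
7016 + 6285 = 13301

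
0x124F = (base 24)837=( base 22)9f1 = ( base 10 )4687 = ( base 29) 5GI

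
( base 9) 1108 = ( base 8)1462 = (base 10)818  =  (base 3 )1010022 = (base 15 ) 398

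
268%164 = 104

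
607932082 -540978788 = 66953294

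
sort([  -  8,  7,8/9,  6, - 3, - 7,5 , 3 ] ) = [ - 8 , - 7 , - 3,8/9, 3, 5, 6,7]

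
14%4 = 2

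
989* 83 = 82087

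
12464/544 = 22+31/34 =22.91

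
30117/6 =10039/2 = 5019.50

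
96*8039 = 771744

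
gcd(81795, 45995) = 5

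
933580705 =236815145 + 696765560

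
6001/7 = 857 + 2/7 =857.29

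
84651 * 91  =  7703241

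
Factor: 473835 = 3^1 * 5^1*31^1*1019^1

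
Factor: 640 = 2^7*5^1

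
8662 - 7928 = 734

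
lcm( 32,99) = 3168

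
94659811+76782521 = 171442332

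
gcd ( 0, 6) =6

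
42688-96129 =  - 53441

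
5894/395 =5894/395 = 14.92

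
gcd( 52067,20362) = 1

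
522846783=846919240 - 324072457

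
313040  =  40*7826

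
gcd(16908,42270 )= 8454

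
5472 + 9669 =15141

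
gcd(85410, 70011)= 9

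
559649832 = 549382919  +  10266913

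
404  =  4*101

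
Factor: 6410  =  2^1*5^1*641^1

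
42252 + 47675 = 89927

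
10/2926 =5/1463 = 0.00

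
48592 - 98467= - 49875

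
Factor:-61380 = -2^2 * 3^2*5^1 * 11^1*31^1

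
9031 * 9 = 81279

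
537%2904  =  537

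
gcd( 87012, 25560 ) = 36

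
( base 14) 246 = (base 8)706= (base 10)454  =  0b111000110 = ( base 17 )19C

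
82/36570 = 41/18285= 0.00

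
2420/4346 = 1210/2173 = 0.56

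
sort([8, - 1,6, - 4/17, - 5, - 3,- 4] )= [ - 5,  -  4, - 3, - 1,-4/17, 6,8 ]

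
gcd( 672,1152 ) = 96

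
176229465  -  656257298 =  - 480027833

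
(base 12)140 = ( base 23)88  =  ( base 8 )300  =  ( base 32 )60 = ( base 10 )192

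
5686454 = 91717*62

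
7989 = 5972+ 2017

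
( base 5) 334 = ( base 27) 3D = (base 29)37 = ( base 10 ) 94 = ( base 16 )5E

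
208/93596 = 52/23399 = 0.00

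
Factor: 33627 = 3^1*11^1*1019^1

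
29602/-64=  - 463 + 15/32= - 462.53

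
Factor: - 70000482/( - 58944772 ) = 2^(- 1)  *  3^1*11666747^1*14736193^( - 1 )  =  35000241/29472386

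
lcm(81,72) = 648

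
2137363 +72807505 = 74944868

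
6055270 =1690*3583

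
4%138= 4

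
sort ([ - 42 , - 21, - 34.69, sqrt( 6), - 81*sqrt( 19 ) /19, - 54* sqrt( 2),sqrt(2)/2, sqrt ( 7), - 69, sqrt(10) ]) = [ - 54 * sqrt(2), - 69, - 42, - 34.69, - 21, - 81*sqrt( 19) /19, sqrt( 2)/2, sqrt(6),  sqrt (7 ), sqrt ( 10 )]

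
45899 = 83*553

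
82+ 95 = 177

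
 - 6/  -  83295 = 2/27765= 0.00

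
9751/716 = 13+443/716 = 13.62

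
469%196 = 77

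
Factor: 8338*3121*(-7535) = -196082536430=- 2^1*5^1*11^2*137^1*379^1*3121^1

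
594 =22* 27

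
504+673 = 1177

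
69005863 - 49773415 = 19232448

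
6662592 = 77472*86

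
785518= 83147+702371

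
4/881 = 4/881  =  0.00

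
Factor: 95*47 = 4465 = 5^1*19^1*47^1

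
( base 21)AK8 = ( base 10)4838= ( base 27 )6h5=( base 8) 11346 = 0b1001011100110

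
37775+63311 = 101086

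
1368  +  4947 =6315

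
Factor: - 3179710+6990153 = 3810443= 7^1*13^2*3221^1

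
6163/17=362+9/17=362.53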